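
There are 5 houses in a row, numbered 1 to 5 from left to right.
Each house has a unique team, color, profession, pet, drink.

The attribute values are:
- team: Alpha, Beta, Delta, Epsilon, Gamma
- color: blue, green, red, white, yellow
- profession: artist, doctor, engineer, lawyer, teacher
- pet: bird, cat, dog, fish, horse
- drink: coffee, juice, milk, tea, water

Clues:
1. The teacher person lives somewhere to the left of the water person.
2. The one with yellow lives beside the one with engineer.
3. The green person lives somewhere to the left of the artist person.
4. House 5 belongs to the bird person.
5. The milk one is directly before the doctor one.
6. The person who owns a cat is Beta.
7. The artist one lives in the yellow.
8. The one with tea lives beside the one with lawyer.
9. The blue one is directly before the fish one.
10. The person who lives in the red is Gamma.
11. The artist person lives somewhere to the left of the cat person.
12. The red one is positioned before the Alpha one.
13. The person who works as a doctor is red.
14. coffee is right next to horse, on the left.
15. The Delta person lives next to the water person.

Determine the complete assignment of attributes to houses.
Solution:

House | Team | Color | Profession | Pet | Drink
-----------------------------------------------
  1   | Delta | green | teacher | dog | coffee
  2   | Epsilon | yellow | artist | horse | water
  3   | Beta | blue | engineer | cat | milk
  4   | Gamma | red | doctor | fish | tea
  5   | Alpha | white | lawyer | bird | juice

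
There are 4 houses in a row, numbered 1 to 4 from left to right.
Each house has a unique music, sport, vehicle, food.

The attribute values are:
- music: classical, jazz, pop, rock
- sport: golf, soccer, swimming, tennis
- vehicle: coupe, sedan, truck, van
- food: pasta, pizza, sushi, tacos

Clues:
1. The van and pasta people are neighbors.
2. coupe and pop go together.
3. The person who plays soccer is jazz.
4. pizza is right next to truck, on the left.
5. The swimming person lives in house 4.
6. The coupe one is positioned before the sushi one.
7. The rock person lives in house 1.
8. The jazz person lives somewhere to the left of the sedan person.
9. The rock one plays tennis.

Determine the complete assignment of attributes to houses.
Solution:

House | Music | Sport | Vehicle | Food
--------------------------------------
  1   | rock | tennis | van | pizza
  2   | jazz | soccer | truck | pasta
  3   | pop | golf | coupe | tacos
  4   | classical | swimming | sedan | sushi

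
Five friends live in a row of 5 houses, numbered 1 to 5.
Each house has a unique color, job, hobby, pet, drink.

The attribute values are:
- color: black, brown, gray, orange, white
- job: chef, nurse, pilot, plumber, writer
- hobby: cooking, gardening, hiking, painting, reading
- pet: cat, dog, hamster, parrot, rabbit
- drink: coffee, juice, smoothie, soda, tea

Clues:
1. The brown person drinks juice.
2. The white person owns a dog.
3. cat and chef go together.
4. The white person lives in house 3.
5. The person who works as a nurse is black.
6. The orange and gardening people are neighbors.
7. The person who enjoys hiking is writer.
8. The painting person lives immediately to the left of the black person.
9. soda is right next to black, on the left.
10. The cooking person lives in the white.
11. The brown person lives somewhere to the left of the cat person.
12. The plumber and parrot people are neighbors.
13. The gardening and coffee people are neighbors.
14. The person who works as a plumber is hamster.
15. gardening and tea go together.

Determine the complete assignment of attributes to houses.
Solution:

House | Color | Job | Hobby | Pet | Drink
-----------------------------------------
  1   | orange | plumber | painting | hamster | soda
  2   | black | nurse | gardening | parrot | tea
  3   | white | pilot | cooking | dog | coffee
  4   | brown | writer | hiking | rabbit | juice
  5   | gray | chef | reading | cat | smoothie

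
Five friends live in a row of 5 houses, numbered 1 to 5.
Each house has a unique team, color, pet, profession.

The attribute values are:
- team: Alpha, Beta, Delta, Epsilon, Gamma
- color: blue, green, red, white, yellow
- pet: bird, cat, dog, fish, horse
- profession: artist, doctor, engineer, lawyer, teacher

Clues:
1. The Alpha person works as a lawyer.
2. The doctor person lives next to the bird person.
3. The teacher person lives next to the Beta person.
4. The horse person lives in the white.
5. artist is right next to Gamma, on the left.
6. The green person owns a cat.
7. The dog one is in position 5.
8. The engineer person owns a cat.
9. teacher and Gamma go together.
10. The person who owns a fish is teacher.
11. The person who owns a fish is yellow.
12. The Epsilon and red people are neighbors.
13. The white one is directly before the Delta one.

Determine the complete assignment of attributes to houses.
Solution:

House | Team | Color | Pet | Profession
---------------------------------------
  1   | Epsilon | white | horse | doctor
  2   | Delta | red | bird | artist
  3   | Gamma | yellow | fish | teacher
  4   | Beta | green | cat | engineer
  5   | Alpha | blue | dog | lawyer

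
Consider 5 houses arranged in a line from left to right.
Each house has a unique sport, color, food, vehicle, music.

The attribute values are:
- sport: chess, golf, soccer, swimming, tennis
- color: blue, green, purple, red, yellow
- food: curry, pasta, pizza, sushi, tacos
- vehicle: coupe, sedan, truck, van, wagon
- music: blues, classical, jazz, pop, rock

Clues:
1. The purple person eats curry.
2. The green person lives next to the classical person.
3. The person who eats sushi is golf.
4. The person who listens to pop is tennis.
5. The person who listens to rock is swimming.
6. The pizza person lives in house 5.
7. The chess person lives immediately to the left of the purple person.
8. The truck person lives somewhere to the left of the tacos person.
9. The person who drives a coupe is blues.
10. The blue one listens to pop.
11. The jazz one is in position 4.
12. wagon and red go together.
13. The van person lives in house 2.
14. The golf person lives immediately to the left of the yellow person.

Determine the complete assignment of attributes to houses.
Solution:

House | Sport | Color | Food | Vehicle | Music
----------------------------------------------
  1   | golf | green | sushi | coupe | blues
  2   | chess | yellow | pasta | van | classical
  3   | swimming | purple | curry | truck | rock
  4   | soccer | red | tacos | wagon | jazz
  5   | tennis | blue | pizza | sedan | pop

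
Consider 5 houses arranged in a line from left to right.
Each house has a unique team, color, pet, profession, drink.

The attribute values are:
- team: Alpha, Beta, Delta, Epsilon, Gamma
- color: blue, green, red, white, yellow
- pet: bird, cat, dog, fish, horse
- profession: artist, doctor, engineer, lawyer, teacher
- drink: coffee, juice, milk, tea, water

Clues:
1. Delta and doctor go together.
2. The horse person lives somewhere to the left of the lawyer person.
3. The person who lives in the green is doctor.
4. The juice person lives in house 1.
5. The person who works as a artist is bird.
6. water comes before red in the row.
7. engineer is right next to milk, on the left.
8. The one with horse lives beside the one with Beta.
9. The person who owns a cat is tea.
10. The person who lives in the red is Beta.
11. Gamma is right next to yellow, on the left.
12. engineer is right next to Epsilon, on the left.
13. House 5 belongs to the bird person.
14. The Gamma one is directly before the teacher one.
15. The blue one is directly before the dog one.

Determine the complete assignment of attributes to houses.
Solution:

House | Team | Color | Pet | Profession | Drink
-----------------------------------------------
  1   | Gamma | blue | fish | engineer | juice
  2   | Epsilon | yellow | dog | teacher | milk
  3   | Delta | green | horse | doctor | water
  4   | Beta | red | cat | lawyer | tea
  5   | Alpha | white | bird | artist | coffee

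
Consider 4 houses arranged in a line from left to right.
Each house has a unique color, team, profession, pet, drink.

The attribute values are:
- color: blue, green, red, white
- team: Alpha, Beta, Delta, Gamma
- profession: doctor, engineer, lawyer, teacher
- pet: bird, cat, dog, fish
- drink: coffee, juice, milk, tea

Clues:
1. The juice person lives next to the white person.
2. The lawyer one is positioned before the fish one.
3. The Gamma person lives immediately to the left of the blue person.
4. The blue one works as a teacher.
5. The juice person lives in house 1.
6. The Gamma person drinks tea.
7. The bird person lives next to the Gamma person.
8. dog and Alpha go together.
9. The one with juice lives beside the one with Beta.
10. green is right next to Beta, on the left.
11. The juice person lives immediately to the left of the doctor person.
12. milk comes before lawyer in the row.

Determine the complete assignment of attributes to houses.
Solution:

House | Color | Team | Profession | Pet | Drink
-----------------------------------------------
  1   | green | Alpha | engineer | dog | juice
  2   | white | Beta | doctor | bird | milk
  3   | red | Gamma | lawyer | cat | tea
  4   | blue | Delta | teacher | fish | coffee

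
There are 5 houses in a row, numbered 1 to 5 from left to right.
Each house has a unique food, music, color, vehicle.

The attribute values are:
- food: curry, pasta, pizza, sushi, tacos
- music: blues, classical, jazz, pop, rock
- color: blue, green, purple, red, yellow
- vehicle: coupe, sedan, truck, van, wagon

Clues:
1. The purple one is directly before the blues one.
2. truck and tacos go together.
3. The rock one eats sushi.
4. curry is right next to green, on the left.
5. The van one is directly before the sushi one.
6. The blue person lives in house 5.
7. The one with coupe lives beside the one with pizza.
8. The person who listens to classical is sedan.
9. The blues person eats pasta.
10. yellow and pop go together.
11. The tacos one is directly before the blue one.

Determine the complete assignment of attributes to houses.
Solution:

House | Food | Music | Color | Vehicle
--------------------------------------
  1   | curry | pop | yellow | van
  2   | sushi | rock | green | coupe
  3   | pizza | classical | red | sedan
  4   | tacos | jazz | purple | truck
  5   | pasta | blues | blue | wagon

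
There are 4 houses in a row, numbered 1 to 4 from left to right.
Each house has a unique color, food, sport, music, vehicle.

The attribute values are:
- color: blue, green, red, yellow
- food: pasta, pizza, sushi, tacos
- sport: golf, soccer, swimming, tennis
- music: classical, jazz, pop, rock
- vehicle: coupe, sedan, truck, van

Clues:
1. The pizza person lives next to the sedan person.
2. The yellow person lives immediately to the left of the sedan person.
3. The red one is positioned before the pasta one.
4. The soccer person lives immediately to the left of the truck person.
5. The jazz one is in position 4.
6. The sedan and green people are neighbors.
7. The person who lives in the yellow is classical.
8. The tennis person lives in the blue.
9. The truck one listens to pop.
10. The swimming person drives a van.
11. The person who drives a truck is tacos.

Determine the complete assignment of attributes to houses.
Solution:

House | Color | Food | Sport | Music | Vehicle
----------------------------------------------
  1   | yellow | pizza | swimming | classical | van
  2   | red | sushi | soccer | rock | sedan
  3   | green | tacos | golf | pop | truck
  4   | blue | pasta | tennis | jazz | coupe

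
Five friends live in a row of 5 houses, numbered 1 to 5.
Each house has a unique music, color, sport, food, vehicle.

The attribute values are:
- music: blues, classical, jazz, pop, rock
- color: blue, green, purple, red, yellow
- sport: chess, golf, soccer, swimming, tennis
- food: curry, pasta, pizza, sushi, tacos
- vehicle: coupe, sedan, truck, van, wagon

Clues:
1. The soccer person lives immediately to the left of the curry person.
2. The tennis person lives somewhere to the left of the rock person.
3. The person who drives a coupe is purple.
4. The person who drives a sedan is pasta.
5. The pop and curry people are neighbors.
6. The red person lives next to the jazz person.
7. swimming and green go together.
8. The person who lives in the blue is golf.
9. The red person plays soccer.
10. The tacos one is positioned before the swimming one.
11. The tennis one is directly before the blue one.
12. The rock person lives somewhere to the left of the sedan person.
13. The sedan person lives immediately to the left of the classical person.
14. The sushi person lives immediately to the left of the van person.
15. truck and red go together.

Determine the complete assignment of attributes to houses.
Solution:

House | Music | Color | Sport | Food | Vehicle
----------------------------------------------
  1   | pop | red | soccer | sushi | truck
  2   | jazz | yellow | tennis | curry | van
  3   | rock | blue | golf | tacos | wagon
  4   | blues | green | swimming | pasta | sedan
  5   | classical | purple | chess | pizza | coupe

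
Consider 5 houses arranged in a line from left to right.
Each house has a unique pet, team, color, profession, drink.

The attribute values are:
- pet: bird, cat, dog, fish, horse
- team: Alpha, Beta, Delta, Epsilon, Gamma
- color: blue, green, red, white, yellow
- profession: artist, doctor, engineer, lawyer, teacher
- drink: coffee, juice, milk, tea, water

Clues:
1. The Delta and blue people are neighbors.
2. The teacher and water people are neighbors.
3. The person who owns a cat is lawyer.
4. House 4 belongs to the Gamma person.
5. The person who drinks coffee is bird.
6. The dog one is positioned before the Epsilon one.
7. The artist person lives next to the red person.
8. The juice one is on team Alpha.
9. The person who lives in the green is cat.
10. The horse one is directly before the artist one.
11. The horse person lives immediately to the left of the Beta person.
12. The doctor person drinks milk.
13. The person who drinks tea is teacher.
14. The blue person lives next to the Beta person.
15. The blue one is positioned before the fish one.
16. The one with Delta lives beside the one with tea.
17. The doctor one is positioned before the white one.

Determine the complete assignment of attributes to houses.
Solution:

House | Pet | Team | Color | Profession | Drink
-----------------------------------------------
  1   | dog | Delta | yellow | doctor | milk
  2   | horse | Epsilon | blue | teacher | tea
  3   | fish | Beta | white | artist | water
  4   | bird | Gamma | red | engineer | coffee
  5   | cat | Alpha | green | lawyer | juice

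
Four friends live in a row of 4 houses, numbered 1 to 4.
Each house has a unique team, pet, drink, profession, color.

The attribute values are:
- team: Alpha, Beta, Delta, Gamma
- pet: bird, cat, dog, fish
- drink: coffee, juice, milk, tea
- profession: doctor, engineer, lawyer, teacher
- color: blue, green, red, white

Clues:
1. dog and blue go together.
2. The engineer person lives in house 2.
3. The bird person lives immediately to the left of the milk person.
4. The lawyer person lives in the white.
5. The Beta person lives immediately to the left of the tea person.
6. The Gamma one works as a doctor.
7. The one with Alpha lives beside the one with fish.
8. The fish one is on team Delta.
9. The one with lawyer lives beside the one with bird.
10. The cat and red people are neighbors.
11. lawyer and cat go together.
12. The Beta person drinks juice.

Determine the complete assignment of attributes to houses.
Solution:

House | Team | Pet | Drink | Profession | Color
-----------------------------------------------
  1   | Beta | cat | juice | lawyer | white
  2   | Alpha | bird | tea | engineer | red
  3   | Delta | fish | milk | teacher | green
  4   | Gamma | dog | coffee | doctor | blue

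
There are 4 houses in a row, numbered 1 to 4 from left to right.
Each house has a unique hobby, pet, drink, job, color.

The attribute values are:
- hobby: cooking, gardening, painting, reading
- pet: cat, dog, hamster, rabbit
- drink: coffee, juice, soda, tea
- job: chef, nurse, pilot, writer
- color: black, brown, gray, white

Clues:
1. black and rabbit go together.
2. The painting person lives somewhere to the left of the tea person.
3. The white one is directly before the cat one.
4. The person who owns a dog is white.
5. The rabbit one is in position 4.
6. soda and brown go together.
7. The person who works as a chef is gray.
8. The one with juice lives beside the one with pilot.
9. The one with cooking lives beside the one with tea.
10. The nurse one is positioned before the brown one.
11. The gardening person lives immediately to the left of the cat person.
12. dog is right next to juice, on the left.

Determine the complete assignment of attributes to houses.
Solution:

House | Hobby | Pet | Drink | Job | Color
-----------------------------------------
  1   | gardening | dog | coffee | nurse | white
  2   | painting | cat | juice | chef | gray
  3   | cooking | hamster | soda | pilot | brown
  4   | reading | rabbit | tea | writer | black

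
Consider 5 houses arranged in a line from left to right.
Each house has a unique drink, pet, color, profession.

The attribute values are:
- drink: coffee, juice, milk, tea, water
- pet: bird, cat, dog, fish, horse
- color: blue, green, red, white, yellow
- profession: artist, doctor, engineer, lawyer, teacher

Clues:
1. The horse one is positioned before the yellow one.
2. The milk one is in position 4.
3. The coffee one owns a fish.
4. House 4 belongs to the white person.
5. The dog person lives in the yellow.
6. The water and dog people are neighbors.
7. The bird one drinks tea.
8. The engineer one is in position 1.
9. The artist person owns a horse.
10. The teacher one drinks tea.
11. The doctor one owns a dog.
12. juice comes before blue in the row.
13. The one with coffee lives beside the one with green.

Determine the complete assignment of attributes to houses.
Solution:

House | Drink | Pet | Color | Profession
----------------------------------------
  1   | coffee | fish | red | engineer
  2   | water | horse | green | artist
  3   | juice | dog | yellow | doctor
  4   | milk | cat | white | lawyer
  5   | tea | bird | blue | teacher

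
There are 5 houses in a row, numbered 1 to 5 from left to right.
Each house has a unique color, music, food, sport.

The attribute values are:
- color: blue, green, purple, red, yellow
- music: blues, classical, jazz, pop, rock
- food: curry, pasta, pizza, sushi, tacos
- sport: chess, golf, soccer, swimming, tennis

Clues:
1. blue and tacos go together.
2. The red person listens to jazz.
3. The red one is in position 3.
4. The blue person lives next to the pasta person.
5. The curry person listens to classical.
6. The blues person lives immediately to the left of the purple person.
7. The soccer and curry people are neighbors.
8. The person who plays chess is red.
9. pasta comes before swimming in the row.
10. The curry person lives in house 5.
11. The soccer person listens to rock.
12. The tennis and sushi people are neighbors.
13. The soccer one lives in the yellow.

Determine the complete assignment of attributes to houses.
Solution:

House | Color | Music | Food | Sport
------------------------------------
  1   | blue | blues | tacos | golf
  2   | purple | pop | pasta | tennis
  3   | red | jazz | sushi | chess
  4   | yellow | rock | pizza | soccer
  5   | green | classical | curry | swimming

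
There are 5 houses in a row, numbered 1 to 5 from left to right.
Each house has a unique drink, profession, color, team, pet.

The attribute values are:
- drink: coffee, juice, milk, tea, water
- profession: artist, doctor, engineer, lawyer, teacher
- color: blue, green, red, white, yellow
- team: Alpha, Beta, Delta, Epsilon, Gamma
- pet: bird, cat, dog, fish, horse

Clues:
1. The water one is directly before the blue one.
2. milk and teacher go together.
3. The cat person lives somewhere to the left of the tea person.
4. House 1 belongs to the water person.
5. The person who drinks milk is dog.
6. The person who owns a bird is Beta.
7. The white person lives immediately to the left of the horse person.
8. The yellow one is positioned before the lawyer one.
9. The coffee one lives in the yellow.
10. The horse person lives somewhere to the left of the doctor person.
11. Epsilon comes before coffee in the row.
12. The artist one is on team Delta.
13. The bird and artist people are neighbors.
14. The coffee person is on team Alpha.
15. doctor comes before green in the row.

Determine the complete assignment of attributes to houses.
Solution:

House | Drink | Profession | Color | Team | Pet
-----------------------------------------------
  1   | water | engineer | white | Beta | bird
  2   | juice | artist | blue | Delta | horse
  3   | milk | teacher | red | Epsilon | dog
  4   | coffee | doctor | yellow | Alpha | cat
  5   | tea | lawyer | green | Gamma | fish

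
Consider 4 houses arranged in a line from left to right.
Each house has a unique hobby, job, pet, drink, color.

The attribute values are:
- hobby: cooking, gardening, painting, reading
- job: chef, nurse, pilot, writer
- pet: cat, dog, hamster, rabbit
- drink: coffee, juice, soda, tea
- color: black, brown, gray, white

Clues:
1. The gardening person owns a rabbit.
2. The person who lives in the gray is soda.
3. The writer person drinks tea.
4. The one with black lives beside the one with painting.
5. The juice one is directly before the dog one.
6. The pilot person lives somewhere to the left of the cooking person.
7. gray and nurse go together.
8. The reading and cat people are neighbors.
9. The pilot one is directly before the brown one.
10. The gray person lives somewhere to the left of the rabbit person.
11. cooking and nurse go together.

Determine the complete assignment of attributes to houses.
Solution:

House | Hobby | Job | Pet | Drink | Color
-----------------------------------------
  1   | reading | pilot | hamster | coffee | black
  2   | painting | chef | cat | juice | brown
  3   | cooking | nurse | dog | soda | gray
  4   | gardening | writer | rabbit | tea | white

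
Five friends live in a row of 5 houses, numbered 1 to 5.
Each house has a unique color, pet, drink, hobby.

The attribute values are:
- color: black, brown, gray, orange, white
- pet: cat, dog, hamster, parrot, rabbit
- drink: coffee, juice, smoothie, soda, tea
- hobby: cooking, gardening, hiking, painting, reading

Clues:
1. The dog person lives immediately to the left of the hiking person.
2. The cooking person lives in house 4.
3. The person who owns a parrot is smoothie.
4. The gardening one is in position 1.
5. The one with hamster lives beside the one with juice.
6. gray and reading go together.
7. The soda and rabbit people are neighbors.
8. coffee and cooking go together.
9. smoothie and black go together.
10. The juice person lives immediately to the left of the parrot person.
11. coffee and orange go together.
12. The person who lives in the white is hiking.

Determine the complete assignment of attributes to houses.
Solution:

House | Color | Pet | Drink | Hobby
-----------------------------------
  1   | brown | hamster | soda | gardening
  2   | gray | rabbit | juice | reading
  3   | black | parrot | smoothie | painting
  4   | orange | dog | coffee | cooking
  5   | white | cat | tea | hiking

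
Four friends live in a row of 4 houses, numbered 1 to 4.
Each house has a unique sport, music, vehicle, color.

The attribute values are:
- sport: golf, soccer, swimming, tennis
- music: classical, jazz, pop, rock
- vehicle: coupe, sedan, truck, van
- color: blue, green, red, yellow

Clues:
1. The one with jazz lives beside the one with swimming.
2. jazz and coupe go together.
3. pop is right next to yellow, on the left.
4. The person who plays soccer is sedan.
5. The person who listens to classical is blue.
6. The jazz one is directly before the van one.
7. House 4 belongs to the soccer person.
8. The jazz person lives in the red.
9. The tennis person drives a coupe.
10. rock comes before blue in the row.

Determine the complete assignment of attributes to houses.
Solution:

House | Sport | Music | Vehicle | Color
---------------------------------------
  1   | tennis | jazz | coupe | red
  2   | swimming | pop | van | green
  3   | golf | rock | truck | yellow
  4   | soccer | classical | sedan | blue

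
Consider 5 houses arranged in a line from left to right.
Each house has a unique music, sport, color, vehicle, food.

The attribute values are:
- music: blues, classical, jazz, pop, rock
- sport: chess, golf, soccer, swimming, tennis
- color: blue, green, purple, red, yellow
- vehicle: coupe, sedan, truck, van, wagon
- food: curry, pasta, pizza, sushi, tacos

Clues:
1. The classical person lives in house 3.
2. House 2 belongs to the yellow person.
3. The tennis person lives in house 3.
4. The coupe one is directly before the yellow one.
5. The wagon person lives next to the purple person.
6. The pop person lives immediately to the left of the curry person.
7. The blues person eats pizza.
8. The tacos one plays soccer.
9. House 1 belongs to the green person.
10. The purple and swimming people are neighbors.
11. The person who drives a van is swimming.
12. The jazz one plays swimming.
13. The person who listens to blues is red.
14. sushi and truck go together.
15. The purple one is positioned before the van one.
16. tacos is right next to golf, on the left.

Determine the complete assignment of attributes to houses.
Solution:

House | Music | Sport | Color | Vehicle | Food
----------------------------------------------
  1   | pop | soccer | green | coupe | tacos
  2   | rock | golf | yellow | wagon | curry
  3   | classical | tennis | purple | truck | sushi
  4   | jazz | swimming | blue | van | pasta
  5   | blues | chess | red | sedan | pizza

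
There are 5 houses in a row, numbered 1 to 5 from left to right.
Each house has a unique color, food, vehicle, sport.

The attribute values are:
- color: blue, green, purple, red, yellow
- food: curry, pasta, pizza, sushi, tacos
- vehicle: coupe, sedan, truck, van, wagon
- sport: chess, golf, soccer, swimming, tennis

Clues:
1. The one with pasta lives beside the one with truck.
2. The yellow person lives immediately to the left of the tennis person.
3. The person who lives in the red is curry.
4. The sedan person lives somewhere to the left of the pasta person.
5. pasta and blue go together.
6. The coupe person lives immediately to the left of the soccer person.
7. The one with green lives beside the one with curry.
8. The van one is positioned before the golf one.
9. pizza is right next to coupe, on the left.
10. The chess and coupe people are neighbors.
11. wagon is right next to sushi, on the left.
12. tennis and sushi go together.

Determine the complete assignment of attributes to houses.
Solution:

House | Color | Food | Vehicle | Sport
--------------------------------------
  1   | yellow | pizza | wagon | chess
  2   | green | sushi | coupe | tennis
  3   | red | curry | sedan | soccer
  4   | blue | pasta | van | swimming
  5   | purple | tacos | truck | golf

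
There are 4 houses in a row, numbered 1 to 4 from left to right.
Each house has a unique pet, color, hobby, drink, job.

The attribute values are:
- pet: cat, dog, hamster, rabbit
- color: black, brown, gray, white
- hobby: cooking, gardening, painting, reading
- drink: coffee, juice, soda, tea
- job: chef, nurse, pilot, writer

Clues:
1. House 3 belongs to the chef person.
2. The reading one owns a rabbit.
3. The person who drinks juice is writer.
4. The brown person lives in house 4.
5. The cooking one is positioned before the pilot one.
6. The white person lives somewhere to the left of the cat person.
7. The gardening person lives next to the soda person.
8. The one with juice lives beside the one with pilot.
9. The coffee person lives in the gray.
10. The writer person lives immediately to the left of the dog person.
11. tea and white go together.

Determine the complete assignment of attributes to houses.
Solution:

House | Pet | Color | Hobby | Drink | Job
-----------------------------------------
  1   | hamster | black | cooking | juice | writer
  2   | dog | white | painting | tea | pilot
  3   | cat | gray | gardening | coffee | chef
  4   | rabbit | brown | reading | soda | nurse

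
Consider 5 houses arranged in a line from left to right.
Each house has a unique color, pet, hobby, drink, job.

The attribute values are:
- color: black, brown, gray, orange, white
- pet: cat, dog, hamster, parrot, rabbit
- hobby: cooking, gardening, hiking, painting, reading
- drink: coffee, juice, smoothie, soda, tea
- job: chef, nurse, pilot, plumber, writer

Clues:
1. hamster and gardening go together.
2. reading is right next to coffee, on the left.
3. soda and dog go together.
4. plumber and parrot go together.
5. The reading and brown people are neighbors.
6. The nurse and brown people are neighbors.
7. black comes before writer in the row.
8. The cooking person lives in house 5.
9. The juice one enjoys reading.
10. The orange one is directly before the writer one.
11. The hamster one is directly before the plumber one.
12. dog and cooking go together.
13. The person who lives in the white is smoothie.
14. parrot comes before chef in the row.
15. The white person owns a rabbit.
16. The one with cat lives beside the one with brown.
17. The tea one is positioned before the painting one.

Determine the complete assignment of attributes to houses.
Solution:

House | Color | Pet | Hobby | Drink | Job
-----------------------------------------
  1   | black | cat | reading | juice | nurse
  2   | brown | hamster | gardening | coffee | pilot
  3   | orange | parrot | hiking | tea | plumber
  4   | white | rabbit | painting | smoothie | writer
  5   | gray | dog | cooking | soda | chef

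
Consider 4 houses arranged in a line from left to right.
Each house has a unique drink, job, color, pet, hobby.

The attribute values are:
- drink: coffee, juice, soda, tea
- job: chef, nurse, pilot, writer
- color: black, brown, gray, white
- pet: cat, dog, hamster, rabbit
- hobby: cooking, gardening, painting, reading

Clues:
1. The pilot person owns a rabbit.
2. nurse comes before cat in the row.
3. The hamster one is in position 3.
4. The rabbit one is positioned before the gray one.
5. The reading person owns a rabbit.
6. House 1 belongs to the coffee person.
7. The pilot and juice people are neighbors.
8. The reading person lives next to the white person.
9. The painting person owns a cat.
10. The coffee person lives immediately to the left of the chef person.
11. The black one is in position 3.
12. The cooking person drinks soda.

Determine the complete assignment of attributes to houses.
Solution:

House | Drink | Job | Color | Pet | Hobby
-----------------------------------------
  1   | coffee | pilot | brown | rabbit | reading
  2   | juice | chef | white | dog | gardening
  3   | soda | nurse | black | hamster | cooking
  4   | tea | writer | gray | cat | painting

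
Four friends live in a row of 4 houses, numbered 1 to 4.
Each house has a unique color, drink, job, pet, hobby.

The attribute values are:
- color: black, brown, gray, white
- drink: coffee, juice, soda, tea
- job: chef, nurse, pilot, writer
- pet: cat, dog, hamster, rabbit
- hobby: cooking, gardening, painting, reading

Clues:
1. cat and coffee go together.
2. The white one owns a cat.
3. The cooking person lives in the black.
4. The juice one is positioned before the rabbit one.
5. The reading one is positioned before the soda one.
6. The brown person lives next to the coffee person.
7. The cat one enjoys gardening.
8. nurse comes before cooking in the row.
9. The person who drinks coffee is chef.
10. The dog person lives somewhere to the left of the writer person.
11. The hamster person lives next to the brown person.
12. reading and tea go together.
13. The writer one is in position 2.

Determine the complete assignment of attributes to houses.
Solution:

House | Color | Drink | Job | Pet | Hobby
-----------------------------------------
  1   | gray | tea | nurse | dog | reading
  2   | black | juice | writer | hamster | cooking
  3   | brown | soda | pilot | rabbit | painting
  4   | white | coffee | chef | cat | gardening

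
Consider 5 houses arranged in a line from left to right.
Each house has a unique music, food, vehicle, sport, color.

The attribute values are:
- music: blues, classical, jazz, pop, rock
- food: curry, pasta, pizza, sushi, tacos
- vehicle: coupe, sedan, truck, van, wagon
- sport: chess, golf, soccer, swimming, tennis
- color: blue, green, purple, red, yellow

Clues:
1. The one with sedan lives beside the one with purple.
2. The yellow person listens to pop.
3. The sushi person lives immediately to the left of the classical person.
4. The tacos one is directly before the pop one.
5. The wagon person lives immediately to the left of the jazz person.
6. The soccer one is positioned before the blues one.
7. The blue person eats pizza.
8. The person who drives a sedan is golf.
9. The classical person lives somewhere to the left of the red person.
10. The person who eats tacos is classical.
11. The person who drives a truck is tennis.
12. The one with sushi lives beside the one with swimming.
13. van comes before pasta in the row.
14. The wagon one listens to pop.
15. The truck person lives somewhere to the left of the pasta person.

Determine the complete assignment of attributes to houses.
Solution:

House | Music | Food | Vehicle | Sport | Color
----------------------------------------------
  1   | rock | sushi | sedan | golf | green
  2   | classical | tacos | van | swimming | purple
  3   | pop | curry | wagon | soccer | yellow
  4   | jazz | pizza | truck | tennis | blue
  5   | blues | pasta | coupe | chess | red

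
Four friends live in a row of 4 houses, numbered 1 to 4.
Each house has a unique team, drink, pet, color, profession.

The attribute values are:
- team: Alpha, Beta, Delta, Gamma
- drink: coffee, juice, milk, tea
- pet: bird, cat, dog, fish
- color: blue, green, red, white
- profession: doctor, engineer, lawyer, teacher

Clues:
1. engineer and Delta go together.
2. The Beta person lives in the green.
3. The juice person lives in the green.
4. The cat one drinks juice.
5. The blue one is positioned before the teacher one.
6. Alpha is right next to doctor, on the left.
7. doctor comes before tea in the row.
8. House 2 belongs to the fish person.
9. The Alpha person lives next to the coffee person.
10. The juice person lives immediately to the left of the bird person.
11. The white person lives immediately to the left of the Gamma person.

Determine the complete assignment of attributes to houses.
Solution:

House | Team | Drink | Pet | Color | Profession
-----------------------------------------------
  1   | Alpha | milk | dog | white | lawyer
  2   | Gamma | coffee | fish | blue | doctor
  3   | Beta | juice | cat | green | teacher
  4   | Delta | tea | bird | red | engineer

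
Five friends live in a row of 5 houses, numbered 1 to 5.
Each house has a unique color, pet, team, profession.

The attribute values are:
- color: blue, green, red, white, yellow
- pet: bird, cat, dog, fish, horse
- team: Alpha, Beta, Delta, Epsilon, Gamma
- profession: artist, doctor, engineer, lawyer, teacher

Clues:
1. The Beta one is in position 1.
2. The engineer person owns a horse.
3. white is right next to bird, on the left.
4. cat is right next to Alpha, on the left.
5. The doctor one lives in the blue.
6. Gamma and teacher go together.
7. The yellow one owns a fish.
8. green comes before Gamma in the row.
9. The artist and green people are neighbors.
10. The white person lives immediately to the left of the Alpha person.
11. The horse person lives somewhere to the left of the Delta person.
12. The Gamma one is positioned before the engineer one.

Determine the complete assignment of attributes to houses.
Solution:

House | Color | Pet | Team | Profession
---------------------------------------
  1   | white | cat | Beta | artist
  2   | green | bird | Alpha | lawyer
  3   | yellow | fish | Gamma | teacher
  4   | red | horse | Epsilon | engineer
  5   | blue | dog | Delta | doctor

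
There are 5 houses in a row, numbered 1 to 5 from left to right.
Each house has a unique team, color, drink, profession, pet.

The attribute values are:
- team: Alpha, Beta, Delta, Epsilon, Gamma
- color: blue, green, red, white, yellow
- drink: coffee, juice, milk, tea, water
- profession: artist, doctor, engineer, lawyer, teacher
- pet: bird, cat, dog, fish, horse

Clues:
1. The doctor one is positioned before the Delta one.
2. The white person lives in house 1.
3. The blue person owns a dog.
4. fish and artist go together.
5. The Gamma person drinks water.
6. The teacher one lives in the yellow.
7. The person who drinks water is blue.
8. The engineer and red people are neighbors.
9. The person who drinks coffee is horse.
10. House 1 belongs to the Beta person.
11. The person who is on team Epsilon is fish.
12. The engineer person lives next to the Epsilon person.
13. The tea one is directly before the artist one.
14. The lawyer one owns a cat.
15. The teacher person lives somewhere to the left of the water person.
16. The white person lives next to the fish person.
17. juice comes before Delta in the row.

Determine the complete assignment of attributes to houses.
Solution:

House | Team | Color | Drink | Profession | Pet
-----------------------------------------------
  1   | Beta | white | tea | engineer | bird
  2   | Epsilon | red | juice | artist | fish
  3   | Alpha | yellow | coffee | teacher | horse
  4   | Gamma | blue | water | doctor | dog
  5   | Delta | green | milk | lawyer | cat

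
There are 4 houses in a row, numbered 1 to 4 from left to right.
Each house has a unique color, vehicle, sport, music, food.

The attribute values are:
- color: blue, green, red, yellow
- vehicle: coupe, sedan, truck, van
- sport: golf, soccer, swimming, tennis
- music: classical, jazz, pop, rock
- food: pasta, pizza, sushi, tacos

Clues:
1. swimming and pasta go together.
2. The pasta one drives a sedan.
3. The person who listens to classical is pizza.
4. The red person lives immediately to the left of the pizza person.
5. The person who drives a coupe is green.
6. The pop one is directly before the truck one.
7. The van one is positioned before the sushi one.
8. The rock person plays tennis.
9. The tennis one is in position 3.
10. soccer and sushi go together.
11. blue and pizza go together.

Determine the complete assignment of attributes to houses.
Solution:

House | Color | Vehicle | Sport | Music | Food
----------------------------------------------
  1   | red | sedan | swimming | pop | pasta
  2   | blue | truck | golf | classical | pizza
  3   | yellow | van | tennis | rock | tacos
  4   | green | coupe | soccer | jazz | sushi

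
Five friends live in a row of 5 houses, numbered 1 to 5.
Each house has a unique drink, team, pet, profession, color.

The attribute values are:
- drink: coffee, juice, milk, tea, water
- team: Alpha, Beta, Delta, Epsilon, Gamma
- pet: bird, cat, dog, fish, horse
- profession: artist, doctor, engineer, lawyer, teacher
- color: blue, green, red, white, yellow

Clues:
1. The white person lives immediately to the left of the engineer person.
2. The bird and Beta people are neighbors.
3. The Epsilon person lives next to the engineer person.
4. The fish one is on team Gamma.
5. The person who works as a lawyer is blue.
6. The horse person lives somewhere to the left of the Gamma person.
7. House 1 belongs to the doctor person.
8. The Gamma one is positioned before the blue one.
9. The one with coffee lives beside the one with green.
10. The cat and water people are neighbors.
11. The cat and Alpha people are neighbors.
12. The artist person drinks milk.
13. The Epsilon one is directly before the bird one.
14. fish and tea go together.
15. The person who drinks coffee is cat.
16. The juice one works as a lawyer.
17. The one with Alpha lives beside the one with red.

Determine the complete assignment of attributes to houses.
Solution:

House | Drink | Team | Pet | Profession | Color
-----------------------------------------------
  1   | coffee | Epsilon | cat | doctor | white
  2   | water | Alpha | bird | engineer | green
  3   | milk | Beta | horse | artist | red
  4   | tea | Gamma | fish | teacher | yellow
  5   | juice | Delta | dog | lawyer | blue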